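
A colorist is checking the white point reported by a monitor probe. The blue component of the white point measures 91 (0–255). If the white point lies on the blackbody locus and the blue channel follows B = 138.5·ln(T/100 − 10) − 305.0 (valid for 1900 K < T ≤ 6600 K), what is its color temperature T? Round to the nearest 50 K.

ln(t − 10) = (91 + 305.0) / 138.5 = 2.8592.
t − 10 = e^2.8592 = 17.448, so t = 27.448.
T = 100·t = 2745 K → 2750 K to the nearest 50 K.

2750 K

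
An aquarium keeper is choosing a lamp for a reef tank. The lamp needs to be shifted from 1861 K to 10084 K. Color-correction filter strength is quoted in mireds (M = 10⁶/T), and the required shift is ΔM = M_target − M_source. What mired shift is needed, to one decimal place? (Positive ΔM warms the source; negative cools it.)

M_source = 10⁶/1861 = 537.346; M_target = 10⁶/10084 = 99.167.
ΔM = 99.167 − 537.346 = -438.179 → -438.2 mireds, a cooling shift.

-438.2 mireds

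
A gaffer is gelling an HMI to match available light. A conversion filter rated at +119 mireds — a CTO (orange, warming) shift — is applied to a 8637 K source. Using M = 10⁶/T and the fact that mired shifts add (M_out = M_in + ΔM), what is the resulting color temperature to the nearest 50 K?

4250 K

M_in = 10⁶/8637 = 115.78 mireds.
M_out = 115.78 + (+119) = 234.78 mireds.
T_out = 10⁶/234.78 = 4259.3 K → 4250 K.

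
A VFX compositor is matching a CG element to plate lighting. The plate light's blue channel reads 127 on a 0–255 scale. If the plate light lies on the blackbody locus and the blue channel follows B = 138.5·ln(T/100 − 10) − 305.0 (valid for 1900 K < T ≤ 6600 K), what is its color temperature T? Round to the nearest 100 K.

ln(t − 10) = (127 + 305.0) / 138.5 = 3.1191.
t − 10 = e^3.1191 = 22.627, so t = 32.627.
T = 100·t = 3263 K → 3300 K to the nearest 100 K.

3300 K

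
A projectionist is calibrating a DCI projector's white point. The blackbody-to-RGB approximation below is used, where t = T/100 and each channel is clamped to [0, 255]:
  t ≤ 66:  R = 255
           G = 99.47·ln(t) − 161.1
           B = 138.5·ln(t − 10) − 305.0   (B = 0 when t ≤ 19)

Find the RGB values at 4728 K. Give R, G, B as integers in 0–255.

R=255, G=222, B=196

t = 4728/100 = 47.28; the t ≤ 66 branch applies.
R = 255 by definition for t ≤ 66.
G = 99.47·ln 47.28 − 161.1 = 99.47·3.8561 − 161.1 = 222.465.
B = 138.5·ln(47.28 − 10) − 305.0 = 138.5·ln 37.28 − 305.0 = 138.5·3.6185 − 305.0 = 196.156.
Rounded: (255, 222, 196).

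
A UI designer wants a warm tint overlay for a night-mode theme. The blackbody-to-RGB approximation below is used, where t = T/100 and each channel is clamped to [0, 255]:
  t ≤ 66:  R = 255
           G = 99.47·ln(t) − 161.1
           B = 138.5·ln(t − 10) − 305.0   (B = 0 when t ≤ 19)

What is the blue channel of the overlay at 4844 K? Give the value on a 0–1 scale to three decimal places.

t = 4844/100 = 48.44; the t ≤ 66 branch applies.
B = 138.5·ln(48.44 − 10) − 305.0 = 138.5·ln 38.44 − 305.0 = 138.5·3.6491 − 305.0 = 200.400.
On a 0–1 scale: 200.400/255 = 0.7859 → 0.786.

0.786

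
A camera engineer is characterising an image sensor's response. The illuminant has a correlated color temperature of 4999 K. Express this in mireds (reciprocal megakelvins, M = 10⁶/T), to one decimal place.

200.0 mireds

M = 10⁶ / 4999 = 200.040 → 200.0 mireds.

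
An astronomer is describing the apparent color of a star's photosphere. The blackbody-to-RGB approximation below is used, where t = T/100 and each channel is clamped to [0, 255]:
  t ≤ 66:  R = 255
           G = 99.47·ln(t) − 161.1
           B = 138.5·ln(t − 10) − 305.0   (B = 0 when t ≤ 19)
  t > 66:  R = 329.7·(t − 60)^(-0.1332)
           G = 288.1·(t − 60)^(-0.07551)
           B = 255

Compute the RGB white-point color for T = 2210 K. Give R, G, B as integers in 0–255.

t = 2210/100 = 22.1; the t ≤ 66 branch applies.
R = 255 by definition for t ≤ 66.
G = 99.47·ln 22.1 − 161.1 = 99.47·3.0956 − 161.1 = 146.817.
B = 138.5·ln(22.1 − 10) − 305.0 = 138.5·ln 12.1 − 305.0 = 138.5·2.4932 − 305.0 = 40.309.
Rounded: (255, 147, 40).

R=255, G=147, B=40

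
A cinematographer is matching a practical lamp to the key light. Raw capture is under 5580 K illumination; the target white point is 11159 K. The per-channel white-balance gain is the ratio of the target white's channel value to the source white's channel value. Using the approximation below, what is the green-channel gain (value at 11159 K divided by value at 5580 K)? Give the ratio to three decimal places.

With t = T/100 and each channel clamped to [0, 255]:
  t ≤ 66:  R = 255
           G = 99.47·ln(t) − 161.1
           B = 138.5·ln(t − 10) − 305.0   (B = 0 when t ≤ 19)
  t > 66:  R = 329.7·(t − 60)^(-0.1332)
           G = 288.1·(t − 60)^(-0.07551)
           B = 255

0.895

At 5580 K (t = 55.8):
  G = 99.47·ln 55.8 − 161.1 = 99.47·4.0218 − 161.1 = 238.946.
At 11159 K (t = 111.59):
  G = 288.1·(111.59 − 60)^(-0.07551) = 288.1·51.59^(-0.07551) = 288.1·0.74248 = 213.908.
Gain = 213.908 / 238.946 = 0.8952 → 0.895.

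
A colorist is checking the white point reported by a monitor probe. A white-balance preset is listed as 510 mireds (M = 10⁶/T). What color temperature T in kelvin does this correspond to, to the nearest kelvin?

1961 K

T = 10⁶ / 510 = 1960.78 K → 1961 K.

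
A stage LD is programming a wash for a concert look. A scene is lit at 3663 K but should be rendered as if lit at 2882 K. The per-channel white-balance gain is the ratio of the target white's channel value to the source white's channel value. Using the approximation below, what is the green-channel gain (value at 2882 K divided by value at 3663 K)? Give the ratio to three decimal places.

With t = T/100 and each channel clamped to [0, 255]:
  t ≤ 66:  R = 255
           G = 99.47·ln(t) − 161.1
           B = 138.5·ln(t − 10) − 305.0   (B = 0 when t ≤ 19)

At 3663 K (t = 36.63):
  G = 99.47·ln 36.63 − 161.1 = 99.47·3.6009 − 161.1 = 197.078.
At 2882 K (t = 28.82):
  G = 99.47·ln 28.82 − 161.1 = 99.47·3.3611 − 161.1 = 173.226.
Gain = 173.226 / 197.078 = 0.8790 → 0.879.

0.879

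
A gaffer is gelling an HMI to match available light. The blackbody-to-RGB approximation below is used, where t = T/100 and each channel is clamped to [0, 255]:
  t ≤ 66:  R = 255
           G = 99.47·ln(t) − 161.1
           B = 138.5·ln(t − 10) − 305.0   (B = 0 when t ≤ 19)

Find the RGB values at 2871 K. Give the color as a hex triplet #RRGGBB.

t = 2871/100 = 28.71; the t ≤ 66 branch applies.
R = 255 by definition for t ≤ 66.
G = 99.47·ln 28.71 − 161.1 = 99.47·3.3572 − 161.1 = 172.845.
B = 138.5·ln(28.71 − 10) − 305.0 = 138.5·ln 18.71 − 305.0 = 138.5·2.9291 − 305.0 = 100.675.
Rounded: (255, 173, 101).
In hex: #FFAD65.

#FFAD65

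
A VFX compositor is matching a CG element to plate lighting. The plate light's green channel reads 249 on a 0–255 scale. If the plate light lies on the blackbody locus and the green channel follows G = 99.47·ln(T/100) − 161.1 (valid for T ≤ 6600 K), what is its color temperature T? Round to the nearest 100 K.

6200 K

ln t = (249 + 161.1) / 99.47 = 4.1229.
t = e^4.1229 = 61.735.
T = 100·t = 6174 K → 6200 K to the nearest 100 K.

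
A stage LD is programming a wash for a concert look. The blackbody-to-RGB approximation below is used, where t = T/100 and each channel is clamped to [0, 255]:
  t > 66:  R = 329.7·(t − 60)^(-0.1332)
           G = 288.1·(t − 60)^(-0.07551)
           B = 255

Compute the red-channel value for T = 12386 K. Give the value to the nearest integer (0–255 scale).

t = 12386/100 = 123.86; the t > 66 branch applies.
R = 329.7·(123.86 − 60)^(-0.1332) = 329.7·63.86^(-0.1332) = 329.7·0.57484 = 189.523.
Rounded: 190.

190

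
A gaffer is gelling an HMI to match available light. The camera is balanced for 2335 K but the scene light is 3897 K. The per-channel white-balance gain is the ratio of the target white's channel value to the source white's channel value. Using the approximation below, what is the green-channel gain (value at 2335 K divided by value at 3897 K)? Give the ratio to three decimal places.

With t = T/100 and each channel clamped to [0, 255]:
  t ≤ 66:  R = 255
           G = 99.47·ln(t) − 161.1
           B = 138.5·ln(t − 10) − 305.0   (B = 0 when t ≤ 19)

At 3897 K (t = 38.97):
  G = 99.47·ln 38.97 − 161.1 = 99.47·3.6628 − 161.1 = 203.238.
At 2335 K (t = 23.35):
  G = 99.47·ln 23.35 − 161.1 = 99.47·3.1506 − 161.1 = 152.290.
Gain = 152.290 / 203.238 = 0.7493 → 0.749.

0.749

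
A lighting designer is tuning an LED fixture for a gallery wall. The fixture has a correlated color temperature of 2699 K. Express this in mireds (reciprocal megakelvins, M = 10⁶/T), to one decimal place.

M = 10⁶ / 2699 = 370.508 → 370.5 mireds.

370.5 mireds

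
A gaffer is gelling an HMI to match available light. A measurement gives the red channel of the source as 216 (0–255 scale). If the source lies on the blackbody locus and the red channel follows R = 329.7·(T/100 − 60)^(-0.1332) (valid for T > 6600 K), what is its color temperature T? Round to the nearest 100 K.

(t − 60)^(-0.1332) = 216/329.7 = 0.65514.
t − 60 = 0.65514^(1/-0.1332) = 0.65514^(-7.508) = 23.926, so t = 83.926.
T = 100·t = 8393 K → 8400 K to the nearest 100 K.

8400 K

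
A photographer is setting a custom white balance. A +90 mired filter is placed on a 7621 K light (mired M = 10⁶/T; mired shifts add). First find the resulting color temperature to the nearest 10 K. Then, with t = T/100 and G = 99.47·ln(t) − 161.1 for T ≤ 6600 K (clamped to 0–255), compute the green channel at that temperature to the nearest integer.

M_in = 10⁶/7621 = 131.22; M_out = 131.22 + (+90) = 221.22.
T_out = 10⁶/221.22 = 4520.5 K → 4520 K; t = 45.2.
G = 99.47·ln 45.2 − 161.1 = 99.47·3.8111 − 161.1 = 217.990.
Rounded: 218.

218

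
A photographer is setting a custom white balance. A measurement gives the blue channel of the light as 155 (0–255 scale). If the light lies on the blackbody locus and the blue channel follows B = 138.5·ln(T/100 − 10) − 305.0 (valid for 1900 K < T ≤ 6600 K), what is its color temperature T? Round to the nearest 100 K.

ln(t − 10) = (155 + 305.0) / 138.5 = 3.3213.
t − 10 = e^3.3213 = 27.696, so t = 37.696.
T = 100·t = 3770 K → 3800 K to the nearest 100 K.

3800 K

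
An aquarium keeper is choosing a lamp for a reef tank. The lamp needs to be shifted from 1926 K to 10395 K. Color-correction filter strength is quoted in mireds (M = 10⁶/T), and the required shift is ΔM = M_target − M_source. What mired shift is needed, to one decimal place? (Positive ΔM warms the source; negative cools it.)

M_source = 10⁶/1926 = 519.211; M_target = 10⁶/10395 = 96.200.
ΔM = 96.200 − 519.211 = -423.011 → -423.0 mireds, a cooling shift.

-423.0 mireds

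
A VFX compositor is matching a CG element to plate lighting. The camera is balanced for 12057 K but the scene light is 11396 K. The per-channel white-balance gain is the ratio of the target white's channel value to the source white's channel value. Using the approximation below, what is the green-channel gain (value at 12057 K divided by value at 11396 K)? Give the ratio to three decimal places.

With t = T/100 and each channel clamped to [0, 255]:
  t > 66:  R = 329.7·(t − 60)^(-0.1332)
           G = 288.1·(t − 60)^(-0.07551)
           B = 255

0.991

At 11396 K (t = 113.96):
  G = 288.1·(113.96 − 60)^(-0.07551) = 288.1·53.96^(-0.07551) = 288.1·0.73997 = 213.184.
At 12057 K (t = 120.57):
  G = 288.1·(120.57 − 60)^(-0.07551) = 288.1·60.57^(-0.07551) = 288.1·0.73354 = 211.332.
Gain = 211.332 / 213.184 = 0.9913 → 0.991.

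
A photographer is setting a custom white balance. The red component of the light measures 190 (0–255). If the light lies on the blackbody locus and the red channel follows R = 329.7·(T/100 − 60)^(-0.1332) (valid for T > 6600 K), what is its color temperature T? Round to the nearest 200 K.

12200 K

(t − 60)^(-0.1332) = 190/329.7 = 0.57628.
t − 60 = 0.57628^(1/-0.1332) = 0.57628^(-7.508) = 62.667, so t = 122.667.
T = 100·t = 12267 K → 12200 K to the nearest 200 K.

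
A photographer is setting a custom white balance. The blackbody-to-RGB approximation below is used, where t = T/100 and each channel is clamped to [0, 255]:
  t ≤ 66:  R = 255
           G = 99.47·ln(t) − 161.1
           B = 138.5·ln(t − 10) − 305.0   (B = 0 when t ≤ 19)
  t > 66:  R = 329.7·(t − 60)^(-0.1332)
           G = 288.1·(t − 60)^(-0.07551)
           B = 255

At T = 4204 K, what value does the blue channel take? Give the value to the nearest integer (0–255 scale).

t = 4204/100 = 42.04; the t ≤ 66 branch applies.
B = 138.5·ln(42.04 − 10) − 305.0 = 138.5·ln 32.04 − 305.0 = 138.5·3.4670 − 305.0 = 175.177.
Rounded: 175.

175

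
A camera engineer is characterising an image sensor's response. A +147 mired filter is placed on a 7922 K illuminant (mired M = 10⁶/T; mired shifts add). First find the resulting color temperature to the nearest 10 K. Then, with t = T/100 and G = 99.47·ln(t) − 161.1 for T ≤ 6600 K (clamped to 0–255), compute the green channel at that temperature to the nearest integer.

M_in = 10⁶/7922 = 126.23; M_out = 126.23 + (+147) = 273.23.
T_out = 10⁶/273.23 = 3659.9 K → 3660 K; t = 36.6.
G = 99.47·ln 36.6 − 161.1 = 99.47·3.6000 − 161.1 = 196.997.
Rounded: 197.

197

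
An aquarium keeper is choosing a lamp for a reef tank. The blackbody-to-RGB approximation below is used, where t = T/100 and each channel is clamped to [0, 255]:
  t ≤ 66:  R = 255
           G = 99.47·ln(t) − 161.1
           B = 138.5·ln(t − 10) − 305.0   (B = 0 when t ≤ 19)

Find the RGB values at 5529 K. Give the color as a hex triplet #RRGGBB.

#FFEEDF

t = 5529/100 = 55.29; the t ≤ 66 branch applies.
R = 255 by definition for t ≤ 66.
G = 99.47·ln 55.29 − 161.1 = 99.47·4.0126 − 161.1 = 238.033.
B = 138.5·ln(55.29 − 10) − 305.0 = 138.5·ln 45.29 − 305.0 = 138.5·3.8131 − 305.0 = 223.112.
Rounded: (255, 238, 223).
In hex: #FFEEDF.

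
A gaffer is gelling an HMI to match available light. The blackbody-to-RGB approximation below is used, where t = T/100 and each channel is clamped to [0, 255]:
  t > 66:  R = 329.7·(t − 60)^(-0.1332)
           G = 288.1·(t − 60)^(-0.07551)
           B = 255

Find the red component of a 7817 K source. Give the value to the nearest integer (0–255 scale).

224

t = 7817/100 = 78.17; the t > 66 branch applies.
R = 329.7·(78.17 − 60)^(-0.1332) = 329.7·18.17^(-0.1332) = 329.7·0.67960 = 224.064.
Rounded: 224.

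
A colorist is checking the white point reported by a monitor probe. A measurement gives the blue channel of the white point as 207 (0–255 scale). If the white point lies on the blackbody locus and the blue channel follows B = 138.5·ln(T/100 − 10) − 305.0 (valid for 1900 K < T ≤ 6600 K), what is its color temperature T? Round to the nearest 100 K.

5000 K

ln(t − 10) = (207 + 305.0) / 138.5 = 3.6968.
t − 10 = e^3.6968 = 40.316, so t = 50.316.
T = 100·t = 5032 K → 5000 K to the nearest 100 K.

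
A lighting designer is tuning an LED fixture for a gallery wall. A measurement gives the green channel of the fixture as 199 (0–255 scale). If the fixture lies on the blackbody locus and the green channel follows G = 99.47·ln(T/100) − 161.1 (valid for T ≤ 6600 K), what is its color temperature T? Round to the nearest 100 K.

ln t = (199 + 161.1) / 99.47 = 3.6202.
t = e^3.6202 = 37.345.
T = 100·t = 3734 K → 3700 K to the nearest 100 K.

3700 K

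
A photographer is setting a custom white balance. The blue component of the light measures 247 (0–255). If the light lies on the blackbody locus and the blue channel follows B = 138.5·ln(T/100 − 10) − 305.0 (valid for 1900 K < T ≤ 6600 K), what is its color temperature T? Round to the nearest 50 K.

ln(t − 10) = (247 + 305.0) / 138.5 = 3.9856.
t − 10 = e^3.9856 = 53.815, so t = 63.815.
T = 100·t = 6382 K → 6400 K to the nearest 50 K.

6400 K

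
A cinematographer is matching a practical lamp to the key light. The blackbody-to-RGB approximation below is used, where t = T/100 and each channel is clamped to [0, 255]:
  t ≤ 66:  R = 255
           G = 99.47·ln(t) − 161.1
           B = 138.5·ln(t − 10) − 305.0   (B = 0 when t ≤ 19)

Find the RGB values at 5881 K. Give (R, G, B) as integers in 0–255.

(255, 244, 233)

t = 5881/100 = 58.81; the t ≤ 66 branch applies.
R = 255 by definition for t ≤ 66.
G = 99.47·ln 58.81 − 161.1 = 99.47·4.0743 − 161.1 = 244.172.
B = 138.5·ln(58.81 − 10) − 305.0 = 138.5·ln 48.81 − 305.0 = 138.5·3.8879 − 305.0 = 233.479.
Rounded: (255, 244, 233).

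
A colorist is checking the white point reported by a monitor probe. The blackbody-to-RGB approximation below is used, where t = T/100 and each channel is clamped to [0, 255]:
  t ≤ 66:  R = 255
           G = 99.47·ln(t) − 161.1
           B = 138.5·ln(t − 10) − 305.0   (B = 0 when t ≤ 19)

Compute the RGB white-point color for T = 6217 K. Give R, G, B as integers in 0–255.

R=255, G=250, B=243

t = 6217/100 = 62.17; the t ≤ 66 branch applies.
R = 255 by definition for t ≤ 66.
G = 99.47·ln 62.17 − 161.1 = 99.47·4.1299 − 161.1 = 249.698.
B = 138.5·ln(62.17 − 10) − 305.0 = 138.5·ln 52.17 − 305.0 = 138.5·3.9545 − 305.0 = 242.699.
Rounded: (255, 250, 243).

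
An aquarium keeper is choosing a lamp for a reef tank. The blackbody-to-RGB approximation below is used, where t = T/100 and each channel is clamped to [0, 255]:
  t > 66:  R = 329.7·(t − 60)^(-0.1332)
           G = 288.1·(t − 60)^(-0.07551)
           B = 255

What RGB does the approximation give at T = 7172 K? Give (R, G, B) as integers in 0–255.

(238, 239, 255)

t = 7172/100 = 71.72; the t > 66 branch applies.
R = 329.7·(71.72 − 60)^(-0.1332) = 329.7·11.72^(-0.1332) = 329.7·0.72047 = 237.541.
G = 288.1·(71.72 − 60)^(-0.07551) = 288.1·11.72^(-0.07551) = 288.1·0.83040 = 239.237.
B = 255 by definition for t > 66.
Rounded: (238, 239, 255).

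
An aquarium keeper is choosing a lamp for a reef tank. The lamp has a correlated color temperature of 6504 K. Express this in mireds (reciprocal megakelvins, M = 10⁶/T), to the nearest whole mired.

M = 10⁶ / 6504 = 153.752 → 154 mireds.

154 mireds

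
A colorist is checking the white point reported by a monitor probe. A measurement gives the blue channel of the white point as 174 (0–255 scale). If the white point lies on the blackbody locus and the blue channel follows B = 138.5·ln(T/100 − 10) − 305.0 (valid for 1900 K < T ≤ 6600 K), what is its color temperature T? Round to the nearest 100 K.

4200 K

ln(t − 10) = (174 + 305.0) / 138.5 = 3.4585.
t − 10 = e^3.4585 = 31.769, so t = 41.769.
T = 100·t = 4177 K → 4200 K to the nearest 100 K.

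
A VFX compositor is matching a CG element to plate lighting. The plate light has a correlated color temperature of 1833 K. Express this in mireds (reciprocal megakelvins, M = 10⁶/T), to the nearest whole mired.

546 mireds

M = 10⁶ / 1833 = 545.554 → 546 mireds.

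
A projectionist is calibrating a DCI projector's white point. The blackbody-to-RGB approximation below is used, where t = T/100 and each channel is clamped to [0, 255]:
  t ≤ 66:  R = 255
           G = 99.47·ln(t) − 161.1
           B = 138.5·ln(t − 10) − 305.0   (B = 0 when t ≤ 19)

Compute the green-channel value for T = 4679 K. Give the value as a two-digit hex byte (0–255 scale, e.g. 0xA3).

0xDD

t = 4679/100 = 46.79; the t ≤ 66 branch applies.
G = 99.47·ln 46.79 − 161.1 = 99.47·3.8457 − 161.1 = 221.429.
Rounded: 221; in hex, 0xDD.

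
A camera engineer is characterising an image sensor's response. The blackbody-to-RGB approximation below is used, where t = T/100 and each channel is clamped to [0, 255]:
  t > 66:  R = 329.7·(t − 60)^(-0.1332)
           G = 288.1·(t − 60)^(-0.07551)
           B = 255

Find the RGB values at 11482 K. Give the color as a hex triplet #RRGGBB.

#C1D5FF

t = 11482/100 = 114.82; the t > 66 branch applies.
R = 329.7·(114.82 − 60)^(-0.1332) = 329.7·54.82^(-0.1332) = 329.7·0.58664 = 193.416.
G = 288.1·(114.82 − 60)^(-0.07551) = 288.1·54.82^(-0.07551) = 288.1·0.73908 = 212.930.
B = 255 by definition for t > 66.
Rounded: (193, 213, 255).
In hex: #C1D5FF.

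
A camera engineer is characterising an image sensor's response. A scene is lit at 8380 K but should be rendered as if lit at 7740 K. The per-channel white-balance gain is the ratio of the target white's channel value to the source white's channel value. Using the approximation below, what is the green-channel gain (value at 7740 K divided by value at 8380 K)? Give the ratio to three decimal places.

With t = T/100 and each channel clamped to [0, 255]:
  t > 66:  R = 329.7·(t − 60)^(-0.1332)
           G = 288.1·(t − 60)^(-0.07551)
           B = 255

1.024

At 8380 K (t = 83.8):
  G = 288.1·(83.8 − 60)^(-0.07551) = 288.1·23.8^(-0.07551) = 288.1·0.78714 = 226.776.
At 7740 K (t = 77.4):
  G = 288.1·(77.4 − 60)^(-0.07551) = 288.1·17.4^(-0.07551) = 288.1·0.80598 = 232.204.
Gain = 232.204 / 226.776 = 1.0239 → 1.024.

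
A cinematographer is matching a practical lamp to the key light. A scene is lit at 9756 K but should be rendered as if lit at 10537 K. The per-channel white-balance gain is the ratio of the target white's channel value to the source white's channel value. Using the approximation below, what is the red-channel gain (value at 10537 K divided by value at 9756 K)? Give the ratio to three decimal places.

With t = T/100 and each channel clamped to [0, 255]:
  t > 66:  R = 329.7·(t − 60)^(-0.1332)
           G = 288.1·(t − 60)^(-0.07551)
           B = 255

0.975

At 9756 K (t = 97.56):
  R = 329.7·(97.56 − 60)^(-0.1332) = 329.7·37.56^(-0.1332) = 329.7·0.61695 = 203.407.
At 10537 K (t = 105.37):
  R = 329.7·(105.37 − 60)^(-0.1332) = 329.7·45.37^(-0.1332) = 329.7·0.60161 = 198.352.
Gain = 198.352 / 203.407 = 0.9752 → 0.975.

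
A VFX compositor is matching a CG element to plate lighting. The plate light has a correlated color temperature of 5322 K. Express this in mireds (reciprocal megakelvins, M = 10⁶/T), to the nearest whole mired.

188 mireds

M = 10⁶ / 5322 = 187.899 → 188 mireds.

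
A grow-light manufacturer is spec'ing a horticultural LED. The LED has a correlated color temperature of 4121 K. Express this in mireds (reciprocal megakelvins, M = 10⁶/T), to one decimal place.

M = 10⁶ / 4121 = 242.660 → 242.7 mireds.

242.7 mireds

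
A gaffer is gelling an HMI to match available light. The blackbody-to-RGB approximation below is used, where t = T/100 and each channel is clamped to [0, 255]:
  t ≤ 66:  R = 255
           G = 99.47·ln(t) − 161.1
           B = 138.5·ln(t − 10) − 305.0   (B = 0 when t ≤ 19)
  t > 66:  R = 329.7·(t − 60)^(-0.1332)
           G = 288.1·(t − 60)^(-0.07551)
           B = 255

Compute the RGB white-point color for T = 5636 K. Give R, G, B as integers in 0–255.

R=255, G=240, B=226

t = 5636/100 = 56.36; the t ≤ 66 branch applies.
R = 255 by definition for t ≤ 66.
G = 99.47·ln 56.36 − 161.1 = 99.47·4.0318 − 161.1 = 239.939.
B = 138.5·ln(56.36 − 10) − 305.0 = 138.5·ln 46.36 − 305.0 = 138.5·3.8364 − 305.0 = 226.347.
Rounded: (255, 240, 226).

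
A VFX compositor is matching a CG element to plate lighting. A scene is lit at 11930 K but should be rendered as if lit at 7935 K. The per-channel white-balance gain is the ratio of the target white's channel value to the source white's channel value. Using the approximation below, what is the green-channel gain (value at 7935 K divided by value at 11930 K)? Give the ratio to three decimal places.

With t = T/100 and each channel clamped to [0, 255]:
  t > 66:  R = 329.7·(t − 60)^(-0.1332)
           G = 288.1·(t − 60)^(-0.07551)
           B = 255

1.088

At 11930 K (t = 119.3):
  G = 288.1·(119.3 − 60)^(-0.07551) = 288.1·59.3^(-0.07551) = 288.1·0.73471 = 211.670.
At 7935 K (t = 79.35):
  G = 288.1·(79.35 − 60)^(-0.07551) = 288.1·19.35^(-0.07551) = 288.1·0.79954 = 230.349.
Gain = 230.349 / 211.670 = 1.0882 → 1.088.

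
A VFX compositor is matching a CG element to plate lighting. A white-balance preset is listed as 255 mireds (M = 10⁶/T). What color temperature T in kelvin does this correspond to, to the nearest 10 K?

3920 K

T = 10⁶ / 255 = 3921.57 K → 3920 K.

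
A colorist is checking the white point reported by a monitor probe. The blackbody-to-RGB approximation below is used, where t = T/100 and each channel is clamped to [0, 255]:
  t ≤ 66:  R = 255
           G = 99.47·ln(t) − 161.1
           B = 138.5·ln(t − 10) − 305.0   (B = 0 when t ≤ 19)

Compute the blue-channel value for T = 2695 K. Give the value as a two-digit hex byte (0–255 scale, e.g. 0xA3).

0x57

t = 2695/100 = 26.95; the t ≤ 66 branch applies.
B = 138.5·ln(26.95 − 10) − 305.0 = 138.5·ln 16.95 − 305.0 = 138.5·2.8303 − 305.0 = 86.992.
Rounded: 87; in hex, 0x57.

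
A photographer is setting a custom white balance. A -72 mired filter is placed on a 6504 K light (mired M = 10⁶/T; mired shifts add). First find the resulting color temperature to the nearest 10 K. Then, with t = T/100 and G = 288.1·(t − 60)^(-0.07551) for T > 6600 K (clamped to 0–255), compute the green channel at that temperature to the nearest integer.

211

M_in = 10⁶/6504 = 153.75; M_out = 153.75 + (-72) = 81.75.
T_out = 10⁶/81.75 = 12232.2 K → 12230 K; t = 122.3.
G = 288.1·(122.3 − 60)^(-0.07551) = 288.1·62.3^(-0.07551) = 288.1·0.73198 = 210.883.
Rounded: 211.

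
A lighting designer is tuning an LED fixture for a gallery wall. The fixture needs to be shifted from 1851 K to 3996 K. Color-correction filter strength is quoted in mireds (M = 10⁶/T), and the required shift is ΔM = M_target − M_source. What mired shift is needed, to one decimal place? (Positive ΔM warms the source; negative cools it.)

M_source = 10⁶/1851 = 540.249; M_target = 10⁶/3996 = 250.250.
ΔM = 250.250 − 540.249 = -289.998 → -290.0 mireds, a cooling shift.

-290.0 mireds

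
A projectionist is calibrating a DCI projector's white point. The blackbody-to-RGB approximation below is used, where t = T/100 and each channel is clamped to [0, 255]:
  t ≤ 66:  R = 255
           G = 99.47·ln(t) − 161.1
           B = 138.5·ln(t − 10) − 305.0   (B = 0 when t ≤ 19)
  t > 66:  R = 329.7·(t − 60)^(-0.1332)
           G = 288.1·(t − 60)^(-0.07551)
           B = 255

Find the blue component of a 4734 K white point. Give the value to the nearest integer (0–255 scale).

196

t = 4734/100 = 47.34; the t ≤ 66 branch applies.
B = 138.5·ln(47.34 − 10) − 305.0 = 138.5·ln 37.34 − 305.0 = 138.5·3.6201 − 305.0 = 196.379.
Rounded: 196.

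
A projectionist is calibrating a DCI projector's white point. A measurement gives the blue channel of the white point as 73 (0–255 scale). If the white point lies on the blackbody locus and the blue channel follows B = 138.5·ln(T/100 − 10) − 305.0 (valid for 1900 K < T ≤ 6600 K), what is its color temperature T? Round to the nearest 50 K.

2550 K

ln(t − 10) = (73 + 305.0) / 138.5 = 2.7292.
t − 10 = e^2.7292 = 15.321, so t = 25.321.
T = 100·t = 2532 K → 2550 K to the nearest 50 K.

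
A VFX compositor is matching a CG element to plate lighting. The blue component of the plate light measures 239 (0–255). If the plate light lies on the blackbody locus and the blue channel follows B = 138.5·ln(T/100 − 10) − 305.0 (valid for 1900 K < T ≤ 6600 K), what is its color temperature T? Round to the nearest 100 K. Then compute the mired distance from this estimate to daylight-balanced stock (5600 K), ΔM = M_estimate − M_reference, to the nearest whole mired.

ln(t − 10) = (239 + 305.0) / 138.5 = 3.9278.
t − 10 = e^3.9278 = 50.795, so t = 60.795.
T = 100·t = 6079 K → 6100 K to the nearest 100 K.
M_estimate = 10⁶/6100 = 163.93; M_reference = 10⁶/5600 = 178.57.
ΔM = 163.93 − 178.57 = -14.64 → -15 mireds.

-15 mireds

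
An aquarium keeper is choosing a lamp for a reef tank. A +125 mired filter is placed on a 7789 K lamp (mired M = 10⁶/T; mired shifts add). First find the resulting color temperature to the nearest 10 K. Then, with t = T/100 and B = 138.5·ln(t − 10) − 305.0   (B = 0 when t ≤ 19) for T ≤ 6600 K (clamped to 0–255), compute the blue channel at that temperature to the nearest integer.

M_in = 10⁶/7789 = 128.39; M_out = 128.39 + (+125) = 253.39.
T_out = 10⁶/253.39 = 3946.5 K → 3950 K; t = 39.5.
B = 138.5·ln(39.5 − 10) − 305.0 = 138.5·ln 29.5 − 305.0 = 138.5·3.3844 − 305.0 = 163.738.
Rounded: 164.

164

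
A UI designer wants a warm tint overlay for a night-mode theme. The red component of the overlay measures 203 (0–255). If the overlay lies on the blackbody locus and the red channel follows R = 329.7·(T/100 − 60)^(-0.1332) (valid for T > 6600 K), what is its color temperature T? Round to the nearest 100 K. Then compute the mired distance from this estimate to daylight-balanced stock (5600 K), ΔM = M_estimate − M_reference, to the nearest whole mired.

-77 mireds

(t − 60)^(-0.1332) = 203/329.7 = 0.61571.
t − 60 = 0.61571^(1/-0.1332) = 0.61571^(-7.508) = 38.129, so t = 98.129.
T = 100·t = 9813 K → 9800 K to the nearest 100 K.
M_estimate = 10⁶/9800 = 102.04; M_reference = 10⁶/5600 = 178.57.
ΔM = 102.04 − 178.57 = -76.53 → -77 mireds.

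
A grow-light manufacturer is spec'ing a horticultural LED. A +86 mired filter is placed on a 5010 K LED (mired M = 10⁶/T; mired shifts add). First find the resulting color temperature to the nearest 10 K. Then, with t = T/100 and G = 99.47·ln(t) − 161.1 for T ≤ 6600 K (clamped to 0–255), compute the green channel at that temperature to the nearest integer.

193

M_in = 10⁶/5010 = 199.60; M_out = 199.60 + (+86) = 285.60.
T_out = 10⁶/285.60 = 3501.4 K → 3500 K; t = 35.
G = 99.47·ln 35 − 161.1 = 99.47·3.5553 − 161.1 = 192.550.
Rounded: 193.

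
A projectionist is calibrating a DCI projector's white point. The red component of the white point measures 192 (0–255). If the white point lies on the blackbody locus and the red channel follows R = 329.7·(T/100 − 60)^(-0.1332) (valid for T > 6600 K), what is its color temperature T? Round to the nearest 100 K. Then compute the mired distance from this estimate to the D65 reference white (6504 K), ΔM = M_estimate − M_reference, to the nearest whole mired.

-69 mireds

(t − 60)^(-0.1332) = 192/329.7 = 0.58235.
t − 60 = 0.58235^(1/-0.1332) = 0.58235^(-7.508) = 57.929, so t = 117.929.
T = 100·t = 11793 K → 11800 K to the nearest 100 K.
M_estimate = 10⁶/11800 = 84.75; M_reference = 10⁶/6504 = 153.75.
ΔM = 84.75 − 153.75 = -69.01 → -69 mireds.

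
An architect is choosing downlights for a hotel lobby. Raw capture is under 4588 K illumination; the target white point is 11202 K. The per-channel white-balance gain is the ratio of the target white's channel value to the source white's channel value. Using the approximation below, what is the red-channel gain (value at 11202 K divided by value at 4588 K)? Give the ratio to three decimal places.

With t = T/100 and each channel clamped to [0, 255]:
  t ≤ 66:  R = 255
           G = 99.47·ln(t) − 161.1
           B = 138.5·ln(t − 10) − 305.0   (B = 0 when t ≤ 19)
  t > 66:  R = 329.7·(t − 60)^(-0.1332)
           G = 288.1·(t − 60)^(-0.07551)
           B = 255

0.764

At 4588 K (t = 45.88):
  R = 255 by definition for t ≤ 66.
At 11202 K (t = 112.02):
  R = 329.7·(112.02 − 60)^(-0.1332) = 329.7·52.02^(-0.1332) = 329.7·0.59075 = 194.771.
Gain = 194.771 / 255.000 = 0.7638 → 0.764.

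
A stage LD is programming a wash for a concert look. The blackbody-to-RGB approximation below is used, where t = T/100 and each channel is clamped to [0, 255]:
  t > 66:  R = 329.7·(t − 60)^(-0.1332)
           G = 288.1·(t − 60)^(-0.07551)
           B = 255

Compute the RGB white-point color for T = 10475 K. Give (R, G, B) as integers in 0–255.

(199, 216, 255)

t = 10475/100 = 104.75; the t > 66 branch applies.
R = 329.7·(104.75 − 60)^(-0.1332) = 329.7·44.75^(-0.1332) = 329.7·0.60272 = 198.716.
G = 288.1·(104.75 − 60)^(-0.07551) = 288.1·44.75^(-0.07551) = 288.1·0.75050 = 216.218.
B = 255 by definition for t > 66.
Rounded: (199, 216, 255).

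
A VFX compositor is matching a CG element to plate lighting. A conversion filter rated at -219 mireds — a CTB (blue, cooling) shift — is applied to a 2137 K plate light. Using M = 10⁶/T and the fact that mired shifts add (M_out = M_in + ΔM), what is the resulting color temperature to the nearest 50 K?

M_in = 10⁶/2137 = 467.95 mireds.
M_out = 467.95 + (-219) = 248.95 mireds.
T_out = 10⁶/248.95 = 4016.9 K → 4000 K.

4000 K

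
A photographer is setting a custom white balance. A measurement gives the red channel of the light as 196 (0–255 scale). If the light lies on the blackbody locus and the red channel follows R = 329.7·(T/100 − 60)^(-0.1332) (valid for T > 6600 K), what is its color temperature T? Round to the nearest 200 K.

(t − 60)^(-0.1332) = 196/329.7 = 0.59448.
t − 60 = 0.59448^(1/-0.1332) = 0.59448^(-7.508) = 49.621, so t = 109.621.
T = 100·t = 10962 K → 11000 K to the nearest 200 K.

11000 K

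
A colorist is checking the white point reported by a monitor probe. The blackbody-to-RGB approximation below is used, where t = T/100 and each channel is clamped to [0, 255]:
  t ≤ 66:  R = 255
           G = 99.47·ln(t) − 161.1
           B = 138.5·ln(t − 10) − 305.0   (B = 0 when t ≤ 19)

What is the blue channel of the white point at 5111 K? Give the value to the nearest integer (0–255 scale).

210

t = 5111/100 = 51.11; the t ≤ 66 branch applies.
B = 138.5·ln(51.11 − 10) − 305.0 = 138.5·ln 41.11 − 305.0 = 138.5·3.7163 − 305.0 = 209.701.
Rounded: 210.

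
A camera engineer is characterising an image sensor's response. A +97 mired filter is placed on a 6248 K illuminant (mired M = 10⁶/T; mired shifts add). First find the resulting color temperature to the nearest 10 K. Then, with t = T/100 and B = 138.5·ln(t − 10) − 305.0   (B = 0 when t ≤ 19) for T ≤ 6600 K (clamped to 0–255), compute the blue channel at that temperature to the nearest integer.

161

M_in = 10⁶/6248 = 160.05; M_out = 160.05 + (+97) = 257.05.
T_out = 10⁶/257.05 = 3890.3 K → 3890 K; t = 38.9.
B = 138.5·ln(38.9 − 10) − 305.0 = 138.5·ln 28.9 − 305.0 = 138.5·3.3638 − 305.0 = 160.892.
Rounded: 161.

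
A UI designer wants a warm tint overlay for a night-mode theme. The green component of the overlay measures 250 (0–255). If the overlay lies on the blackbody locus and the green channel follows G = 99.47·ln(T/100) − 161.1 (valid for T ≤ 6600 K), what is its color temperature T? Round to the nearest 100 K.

6200 K

ln t = (250 + 161.1) / 99.47 = 4.1329.
t = e^4.1329 = 62.359.
T = 100·t = 6236 K → 6200 K to the nearest 100 K.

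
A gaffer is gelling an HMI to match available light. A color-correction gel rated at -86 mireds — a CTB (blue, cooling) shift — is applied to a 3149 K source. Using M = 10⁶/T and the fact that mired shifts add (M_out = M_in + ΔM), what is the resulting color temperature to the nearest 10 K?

M_in = 10⁶/3149 = 317.56 mireds.
M_out = 317.56 + (-86) = 231.56 mireds.
T_out = 10⁶/231.56 = 4318.5 K → 4320 K.

4320 K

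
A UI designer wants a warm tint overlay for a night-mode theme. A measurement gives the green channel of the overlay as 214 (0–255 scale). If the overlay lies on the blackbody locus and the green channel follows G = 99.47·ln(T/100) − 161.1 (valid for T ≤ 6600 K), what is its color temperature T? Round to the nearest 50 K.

4350 K

ln t = (214 + 161.1) / 99.47 = 3.7710.
t = e^3.7710 = 43.423.
T = 100·t = 4342 K → 4350 K to the nearest 50 K.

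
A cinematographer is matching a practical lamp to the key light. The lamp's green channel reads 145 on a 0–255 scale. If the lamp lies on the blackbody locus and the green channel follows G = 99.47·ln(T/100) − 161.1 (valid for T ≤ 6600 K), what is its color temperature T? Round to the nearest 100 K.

ln t = (145 + 161.1) / 99.47 = 3.0773.
t = e^3.0773 = 21.700.
T = 100·t = 2170 K → 2200 K to the nearest 100 K.

2200 K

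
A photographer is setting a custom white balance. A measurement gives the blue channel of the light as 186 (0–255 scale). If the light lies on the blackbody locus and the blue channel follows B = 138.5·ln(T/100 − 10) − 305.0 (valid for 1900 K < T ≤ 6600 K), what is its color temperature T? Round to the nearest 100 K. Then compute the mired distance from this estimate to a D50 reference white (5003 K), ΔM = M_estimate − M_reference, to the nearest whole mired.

+22 mireds

ln(t − 10) = (186 + 305.0) / 138.5 = 3.5451.
t − 10 = e^3.5451 = 34.644, so t = 44.644.
T = 100·t = 4464 K → 4500 K to the nearest 100 K.
M_estimate = 10⁶/4500 = 222.22; M_reference = 10⁶/5003 = 199.88.
ΔM = 222.22 − 199.88 = 22.34 → +22 mireds.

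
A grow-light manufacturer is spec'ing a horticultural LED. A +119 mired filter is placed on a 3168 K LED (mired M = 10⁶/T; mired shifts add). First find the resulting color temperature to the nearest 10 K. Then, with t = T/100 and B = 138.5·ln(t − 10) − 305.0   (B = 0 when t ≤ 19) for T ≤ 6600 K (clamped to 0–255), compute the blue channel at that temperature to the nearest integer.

50

M_in = 10⁶/3168 = 315.66; M_out = 315.66 + (+119) = 434.66.
T_out = 10⁶/434.66 = 2300.7 K → 2300 K; t = 23.
B = 138.5·ln(23 − 10) − 305.0 = 138.5·ln 13 − 305.0 = 138.5·2.5649 − 305.0 = 50.245.
Rounded: 50.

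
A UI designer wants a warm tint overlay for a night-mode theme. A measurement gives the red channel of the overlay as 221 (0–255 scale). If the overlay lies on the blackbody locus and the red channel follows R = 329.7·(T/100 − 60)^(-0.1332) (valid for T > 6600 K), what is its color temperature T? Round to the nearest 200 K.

(t − 60)^(-0.1332) = 221/329.7 = 0.67031.
t − 60 = 0.67031^(1/-0.1332) = 0.67031^(-7.508) = 20.149, so t = 80.149.
T = 100·t = 8015 K → 8000 K to the nearest 200 K.

8000 K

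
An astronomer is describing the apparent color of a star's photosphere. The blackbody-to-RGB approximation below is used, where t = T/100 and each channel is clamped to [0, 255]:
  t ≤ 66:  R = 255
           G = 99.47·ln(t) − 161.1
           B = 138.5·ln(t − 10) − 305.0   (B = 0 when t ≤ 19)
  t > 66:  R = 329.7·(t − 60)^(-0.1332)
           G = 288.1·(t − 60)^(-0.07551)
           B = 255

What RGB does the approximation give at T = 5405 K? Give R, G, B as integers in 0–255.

t = 5405/100 = 54.05; the t ≤ 66 branch applies.
R = 255 by definition for t ≤ 66.
G = 99.47·ln 54.05 − 161.1 = 99.47·3.9899 − 161.1 = 235.776.
B = 138.5·ln(54.05 − 10) − 305.0 = 138.5·ln 44.05 − 305.0 = 138.5·3.7853 − 305.0 = 219.268.
Rounded: (255, 236, 219).

R=255, G=236, B=219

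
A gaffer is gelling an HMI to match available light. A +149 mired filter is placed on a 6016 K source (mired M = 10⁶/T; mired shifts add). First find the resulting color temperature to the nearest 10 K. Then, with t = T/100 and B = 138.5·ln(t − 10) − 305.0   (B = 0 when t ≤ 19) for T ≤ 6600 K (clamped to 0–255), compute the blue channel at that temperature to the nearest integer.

121

M_in = 10⁶/6016 = 166.22; M_out = 166.22 + (+149) = 315.22.
T_out = 10⁶/315.22 = 3172.4 K → 3170 K; t = 31.7.
B = 138.5·ln(31.7 − 10) − 305.0 = 138.5·ln 21.7 − 305.0 = 138.5·3.0773 − 305.0 = 121.208.
Rounded: 121.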